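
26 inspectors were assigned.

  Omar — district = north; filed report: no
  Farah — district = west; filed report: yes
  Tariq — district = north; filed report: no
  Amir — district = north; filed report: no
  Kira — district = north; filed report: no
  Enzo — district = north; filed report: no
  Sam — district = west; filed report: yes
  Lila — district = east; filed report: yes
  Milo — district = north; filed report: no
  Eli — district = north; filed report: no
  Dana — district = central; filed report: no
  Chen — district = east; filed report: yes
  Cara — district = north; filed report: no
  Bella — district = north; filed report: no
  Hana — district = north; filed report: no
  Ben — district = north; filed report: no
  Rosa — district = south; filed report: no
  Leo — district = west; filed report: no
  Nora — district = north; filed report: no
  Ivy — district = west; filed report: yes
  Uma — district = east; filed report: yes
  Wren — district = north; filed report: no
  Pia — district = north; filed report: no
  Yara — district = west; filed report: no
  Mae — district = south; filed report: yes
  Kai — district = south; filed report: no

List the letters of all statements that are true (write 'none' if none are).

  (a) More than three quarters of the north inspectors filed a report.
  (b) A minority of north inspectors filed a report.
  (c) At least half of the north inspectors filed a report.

|A| = 14, |A ∩ B| = 0, |A ∖ B| = 14.
(a) |A ∩ B| / |A| > 3/4: fails.
(b) |A ∩ B| < |A ∖ B|: holds.
(c) |A ∩ B| ≥ |A ∖ B|: fails.

(b)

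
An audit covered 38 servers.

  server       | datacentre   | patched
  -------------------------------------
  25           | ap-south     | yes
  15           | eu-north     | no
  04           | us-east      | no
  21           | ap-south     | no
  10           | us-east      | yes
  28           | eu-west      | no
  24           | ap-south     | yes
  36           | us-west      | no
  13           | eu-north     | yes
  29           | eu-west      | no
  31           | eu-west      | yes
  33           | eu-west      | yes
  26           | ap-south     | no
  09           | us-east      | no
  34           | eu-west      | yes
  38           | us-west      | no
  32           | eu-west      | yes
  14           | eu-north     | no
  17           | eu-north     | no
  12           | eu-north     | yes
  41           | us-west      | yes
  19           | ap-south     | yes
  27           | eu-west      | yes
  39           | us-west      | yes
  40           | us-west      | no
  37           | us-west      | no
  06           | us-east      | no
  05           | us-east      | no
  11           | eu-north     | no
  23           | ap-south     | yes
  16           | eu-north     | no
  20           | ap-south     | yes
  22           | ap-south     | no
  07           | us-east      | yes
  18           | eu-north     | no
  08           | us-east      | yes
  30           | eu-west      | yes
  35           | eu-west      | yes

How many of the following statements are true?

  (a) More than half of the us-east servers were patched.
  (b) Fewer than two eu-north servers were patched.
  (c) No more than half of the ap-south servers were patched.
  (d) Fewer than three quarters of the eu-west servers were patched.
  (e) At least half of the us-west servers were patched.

0

(a) us-east: |A| = 7, |A ∩ B| = 3; needs |A ∩ B| > |A ∖ B| — false.
(b) eu-north: |A| = 8, |A ∩ B| = 2; needs |A ∩ B| < 2 — false.
(c) ap-south: |A| = 8, |A ∩ B| = 5; needs |A ∩ B| ≤ |A ∖ B| — false.
(d) eu-west: |A| = 9, |A ∩ B| = 7; needs |A ∩ B| / |A| < 3/4 — false.
(e) us-west: |A| = 6, |A ∩ B| = 2; needs |A ∩ B| ≥ |A ∖ B| — false.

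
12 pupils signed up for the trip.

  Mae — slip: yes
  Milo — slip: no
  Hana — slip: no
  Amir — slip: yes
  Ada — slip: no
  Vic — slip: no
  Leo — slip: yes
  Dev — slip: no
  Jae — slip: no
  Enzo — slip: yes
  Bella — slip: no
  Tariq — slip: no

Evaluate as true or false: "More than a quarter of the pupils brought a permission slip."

True

The determiner here denotes the relation: |A ∩ B| / |A| > 1/4.
A (the restrictor) = {Mae, Milo, Hana, Amir, Ada, Vic, Leo, Dev, Jae, Enzo, Bella, Tariq}, |A| = 12.
A ∩ B = {Mae, Amir, Leo, Enzo}, so |A ∩ B| = 4.
A ∖ B = {Milo, Hana, Ada, Vic, Dev, Jae, Bella, Tariq}, so |A ∖ B| = 8.
|A ∩ B|/|A| = 4/12, so the statement is true.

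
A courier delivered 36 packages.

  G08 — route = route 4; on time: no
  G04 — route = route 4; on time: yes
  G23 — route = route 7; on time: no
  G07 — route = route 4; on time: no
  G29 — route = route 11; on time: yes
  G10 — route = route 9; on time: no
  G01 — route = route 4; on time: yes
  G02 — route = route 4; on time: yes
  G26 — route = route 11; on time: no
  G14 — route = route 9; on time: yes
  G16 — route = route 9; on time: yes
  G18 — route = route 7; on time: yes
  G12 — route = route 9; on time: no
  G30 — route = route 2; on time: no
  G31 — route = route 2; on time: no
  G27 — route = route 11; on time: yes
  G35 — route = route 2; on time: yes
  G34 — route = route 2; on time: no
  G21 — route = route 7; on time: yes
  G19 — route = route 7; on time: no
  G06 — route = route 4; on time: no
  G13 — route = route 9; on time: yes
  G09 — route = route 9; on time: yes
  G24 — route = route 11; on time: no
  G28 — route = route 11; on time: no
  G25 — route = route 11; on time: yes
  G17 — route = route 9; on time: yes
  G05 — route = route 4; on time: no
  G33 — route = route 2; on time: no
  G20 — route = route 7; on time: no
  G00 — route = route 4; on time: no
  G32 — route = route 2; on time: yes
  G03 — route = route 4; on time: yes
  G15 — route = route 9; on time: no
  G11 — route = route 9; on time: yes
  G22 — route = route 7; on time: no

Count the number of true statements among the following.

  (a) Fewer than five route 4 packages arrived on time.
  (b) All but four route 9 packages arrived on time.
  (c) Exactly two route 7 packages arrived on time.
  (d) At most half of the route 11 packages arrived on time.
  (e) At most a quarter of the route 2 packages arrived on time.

(a) route 4: |A| = 9, |A ∩ B| = 4; needs |A ∩ B| < 5 — true.
(b) route 9: |A| = 9, |A ∩ B| = 6; needs |A ∖ B| = 4 — false.
(c) route 7: |A| = 6, |A ∩ B| = 2; needs |A ∩ B| = 2 — true.
(d) route 11: |A| = 6, |A ∩ B| = 3; needs |A ∩ B| ≤ |A ∖ B| — true.
(e) route 2: |A| = 6, |A ∩ B| = 2; needs |A ∩ B| / |A| ≤ 1/4 — false.

3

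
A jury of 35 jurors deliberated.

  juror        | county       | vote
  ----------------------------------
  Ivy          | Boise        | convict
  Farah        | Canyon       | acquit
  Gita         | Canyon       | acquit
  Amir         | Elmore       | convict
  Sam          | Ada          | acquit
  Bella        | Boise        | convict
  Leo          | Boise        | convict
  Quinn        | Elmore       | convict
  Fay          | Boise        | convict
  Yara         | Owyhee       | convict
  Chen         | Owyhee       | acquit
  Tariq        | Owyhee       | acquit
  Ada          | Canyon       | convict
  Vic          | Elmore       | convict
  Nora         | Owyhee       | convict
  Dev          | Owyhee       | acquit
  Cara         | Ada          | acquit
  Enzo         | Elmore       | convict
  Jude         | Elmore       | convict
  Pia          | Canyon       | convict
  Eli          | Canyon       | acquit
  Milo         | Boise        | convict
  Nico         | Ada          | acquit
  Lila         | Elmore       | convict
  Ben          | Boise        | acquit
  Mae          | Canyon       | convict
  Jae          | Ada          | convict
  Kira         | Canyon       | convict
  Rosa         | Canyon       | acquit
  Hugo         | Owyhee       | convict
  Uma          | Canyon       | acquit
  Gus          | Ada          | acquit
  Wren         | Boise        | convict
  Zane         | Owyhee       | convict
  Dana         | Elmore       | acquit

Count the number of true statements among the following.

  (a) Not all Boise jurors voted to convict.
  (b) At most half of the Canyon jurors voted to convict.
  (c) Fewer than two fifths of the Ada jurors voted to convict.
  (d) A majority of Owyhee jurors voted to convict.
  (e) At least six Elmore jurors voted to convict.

(a) Boise: |A| = 7, |A ∩ B| = 6; needs A ⊄ B (|A ∖ B| ≥ 1) — true.
(b) Canyon: |A| = 9, |A ∩ B| = 4; needs |A ∩ B| ≤ |A ∖ B| — true.
(c) Ada: |A| = 5, |A ∩ B| = 1; needs |A ∩ B| / |A| < 2/5 — true.
(d) Owyhee: |A| = 7, |A ∩ B| = 4; needs |A ∩ B| > |A ∖ B| — true.
(e) Elmore: |A| = 7, |A ∩ B| = 6; needs |A ∩ B| ≥ 6 — true.

5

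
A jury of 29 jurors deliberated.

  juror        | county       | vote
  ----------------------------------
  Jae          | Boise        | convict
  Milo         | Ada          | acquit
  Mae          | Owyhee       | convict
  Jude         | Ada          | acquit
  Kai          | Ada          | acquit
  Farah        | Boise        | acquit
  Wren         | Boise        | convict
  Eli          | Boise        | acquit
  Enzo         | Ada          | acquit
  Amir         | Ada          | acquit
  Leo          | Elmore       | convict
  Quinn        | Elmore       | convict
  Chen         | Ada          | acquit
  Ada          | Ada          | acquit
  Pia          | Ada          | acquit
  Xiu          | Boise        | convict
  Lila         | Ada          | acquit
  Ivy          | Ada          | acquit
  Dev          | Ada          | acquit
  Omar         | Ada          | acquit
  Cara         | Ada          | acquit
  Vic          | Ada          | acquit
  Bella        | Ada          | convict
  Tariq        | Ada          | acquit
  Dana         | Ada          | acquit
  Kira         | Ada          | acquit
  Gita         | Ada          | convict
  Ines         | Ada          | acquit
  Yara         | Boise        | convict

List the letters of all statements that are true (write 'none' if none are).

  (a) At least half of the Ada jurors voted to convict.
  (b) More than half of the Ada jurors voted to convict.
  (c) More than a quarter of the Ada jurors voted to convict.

|A| = 20, |A ∩ B| = 2, |A ∖ B| = 18.
(a) |A ∩ B| ≥ |A ∖ B|: fails.
(b) |A ∩ B| > |A ∖ B|: fails.
(c) |A ∩ B| / |A| > 1/4: fails.

none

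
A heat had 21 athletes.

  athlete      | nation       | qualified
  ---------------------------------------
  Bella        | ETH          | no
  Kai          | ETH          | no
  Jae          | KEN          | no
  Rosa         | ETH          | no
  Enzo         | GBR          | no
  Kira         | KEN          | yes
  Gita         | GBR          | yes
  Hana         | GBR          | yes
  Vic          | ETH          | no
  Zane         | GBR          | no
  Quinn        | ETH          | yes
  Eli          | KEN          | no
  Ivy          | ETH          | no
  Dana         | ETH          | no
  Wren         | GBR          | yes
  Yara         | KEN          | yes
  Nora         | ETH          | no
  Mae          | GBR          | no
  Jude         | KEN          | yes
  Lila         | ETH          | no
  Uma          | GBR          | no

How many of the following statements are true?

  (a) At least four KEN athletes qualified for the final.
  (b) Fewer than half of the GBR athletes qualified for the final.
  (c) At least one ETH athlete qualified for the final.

2

(a) KEN: |A| = 5, |A ∩ B| = 3; needs |A ∩ B| ≥ 4 — false.
(b) GBR: |A| = 7, |A ∩ B| = 3; needs |A ∩ B| < |A ∖ B| — true.
(c) ETH: |A| = 9, |A ∩ B| = 1; needs A ∩ B ≠ ∅ (|A ∩ B| ≥ 1) — true.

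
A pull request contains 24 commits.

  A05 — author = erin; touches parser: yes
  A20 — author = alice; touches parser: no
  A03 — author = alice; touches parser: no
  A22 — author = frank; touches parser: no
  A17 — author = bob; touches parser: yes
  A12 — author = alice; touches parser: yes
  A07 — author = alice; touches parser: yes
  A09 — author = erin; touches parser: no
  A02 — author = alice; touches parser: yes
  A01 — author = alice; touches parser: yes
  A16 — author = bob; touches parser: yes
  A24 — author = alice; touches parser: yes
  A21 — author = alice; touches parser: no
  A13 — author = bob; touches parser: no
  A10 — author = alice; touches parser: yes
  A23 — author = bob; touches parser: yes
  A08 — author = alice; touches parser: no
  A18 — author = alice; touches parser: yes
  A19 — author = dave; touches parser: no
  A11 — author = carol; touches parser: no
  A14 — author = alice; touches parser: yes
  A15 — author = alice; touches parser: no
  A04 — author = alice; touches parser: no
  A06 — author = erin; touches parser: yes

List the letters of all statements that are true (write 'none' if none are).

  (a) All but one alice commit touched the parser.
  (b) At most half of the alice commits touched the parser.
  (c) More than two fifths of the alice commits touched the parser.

(c)

|A| = 14, |A ∩ B| = 8, |A ∖ B| = 6.
(a) |A ∖ B| = 1: fails.
(b) |A ∩ B| ≤ |A ∖ B|: fails.
(c) |A ∩ B| / |A| > 2/5: holds.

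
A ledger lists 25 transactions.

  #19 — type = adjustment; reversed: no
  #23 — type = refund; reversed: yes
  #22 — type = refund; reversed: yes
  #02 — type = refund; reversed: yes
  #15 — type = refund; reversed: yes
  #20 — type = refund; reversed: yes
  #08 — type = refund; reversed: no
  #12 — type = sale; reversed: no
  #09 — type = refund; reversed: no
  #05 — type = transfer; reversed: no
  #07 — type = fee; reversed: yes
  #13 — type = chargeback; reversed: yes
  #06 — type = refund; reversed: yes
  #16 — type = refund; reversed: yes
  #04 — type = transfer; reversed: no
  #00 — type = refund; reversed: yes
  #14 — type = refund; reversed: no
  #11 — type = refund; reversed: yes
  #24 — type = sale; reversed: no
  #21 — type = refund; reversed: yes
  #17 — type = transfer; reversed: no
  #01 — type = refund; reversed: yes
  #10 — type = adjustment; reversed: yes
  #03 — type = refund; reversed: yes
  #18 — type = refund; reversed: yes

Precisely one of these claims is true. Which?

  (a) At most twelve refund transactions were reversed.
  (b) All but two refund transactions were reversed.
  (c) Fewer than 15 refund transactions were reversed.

|A| = 16, |A ∩ B| = 13, |A ∖ B| = 3.
(a) requires |A ∩ B| ≤ 12: false.
(b) requires |A ∖ B| = 2: false.
(c) requires |A ∩ B| < 15: true.

(c)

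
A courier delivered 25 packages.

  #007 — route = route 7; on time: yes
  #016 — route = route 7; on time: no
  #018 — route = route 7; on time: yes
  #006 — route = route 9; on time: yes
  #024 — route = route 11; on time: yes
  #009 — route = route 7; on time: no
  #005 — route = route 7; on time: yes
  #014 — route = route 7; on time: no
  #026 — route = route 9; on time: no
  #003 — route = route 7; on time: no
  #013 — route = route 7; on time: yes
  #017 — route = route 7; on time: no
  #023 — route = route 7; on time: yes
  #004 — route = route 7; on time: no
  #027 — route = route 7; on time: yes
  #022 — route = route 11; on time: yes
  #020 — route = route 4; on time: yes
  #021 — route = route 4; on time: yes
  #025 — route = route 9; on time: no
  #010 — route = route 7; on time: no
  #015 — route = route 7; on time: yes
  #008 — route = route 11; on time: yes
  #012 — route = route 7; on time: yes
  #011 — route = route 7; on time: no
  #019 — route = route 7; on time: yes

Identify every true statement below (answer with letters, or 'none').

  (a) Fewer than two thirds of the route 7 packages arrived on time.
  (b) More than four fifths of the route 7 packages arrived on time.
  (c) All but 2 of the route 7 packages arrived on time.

|A| = 17, |A ∩ B| = 9, |A ∖ B| = 8.
(a) |A ∩ B| / |A| < 2/3: holds.
(b) |A ∩ B| / |A| > 4/5: fails.
(c) |A ∖ B| = 2: fails.

(a)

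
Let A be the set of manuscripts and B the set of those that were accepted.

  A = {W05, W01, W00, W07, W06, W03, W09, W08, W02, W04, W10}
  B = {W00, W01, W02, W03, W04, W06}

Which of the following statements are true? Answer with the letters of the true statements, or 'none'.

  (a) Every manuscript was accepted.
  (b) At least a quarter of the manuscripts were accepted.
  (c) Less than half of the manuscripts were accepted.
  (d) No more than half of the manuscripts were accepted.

(b)

|A| = 11, |A ∩ B| = 6, |A ∖ B| = 5.
(a) A ⊆ B, i.e. every element of A is in B (|A ∖ B| = 0): fails.
(b) |A ∩ B| / |A| ≥ 1/4: holds.
(c) |A ∩ B| < |A ∖ B|: fails.
(d) |A ∩ B| ≤ |A ∖ B|: fails.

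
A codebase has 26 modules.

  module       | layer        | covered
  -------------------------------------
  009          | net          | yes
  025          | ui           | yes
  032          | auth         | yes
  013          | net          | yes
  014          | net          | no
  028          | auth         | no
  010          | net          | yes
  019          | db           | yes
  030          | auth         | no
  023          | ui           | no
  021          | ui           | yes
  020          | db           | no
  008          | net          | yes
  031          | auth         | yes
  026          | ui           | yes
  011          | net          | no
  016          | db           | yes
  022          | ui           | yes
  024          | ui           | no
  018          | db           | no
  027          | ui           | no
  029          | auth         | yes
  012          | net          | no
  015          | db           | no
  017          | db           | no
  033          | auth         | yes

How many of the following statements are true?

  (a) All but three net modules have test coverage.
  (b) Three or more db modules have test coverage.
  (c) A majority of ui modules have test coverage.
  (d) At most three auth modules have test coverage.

(a) net: |A| = 7, |A ∩ B| = 4; needs |A ∖ B| = 3 — true.
(b) db: |A| = 6, |A ∩ B| = 2; needs |A ∩ B| ≥ 3 — false.
(c) ui: |A| = 7, |A ∩ B| = 4; needs |A ∩ B| > |A ∖ B| — true.
(d) auth: |A| = 6, |A ∩ B| = 4; needs |A ∩ B| ≤ 3 — false.

2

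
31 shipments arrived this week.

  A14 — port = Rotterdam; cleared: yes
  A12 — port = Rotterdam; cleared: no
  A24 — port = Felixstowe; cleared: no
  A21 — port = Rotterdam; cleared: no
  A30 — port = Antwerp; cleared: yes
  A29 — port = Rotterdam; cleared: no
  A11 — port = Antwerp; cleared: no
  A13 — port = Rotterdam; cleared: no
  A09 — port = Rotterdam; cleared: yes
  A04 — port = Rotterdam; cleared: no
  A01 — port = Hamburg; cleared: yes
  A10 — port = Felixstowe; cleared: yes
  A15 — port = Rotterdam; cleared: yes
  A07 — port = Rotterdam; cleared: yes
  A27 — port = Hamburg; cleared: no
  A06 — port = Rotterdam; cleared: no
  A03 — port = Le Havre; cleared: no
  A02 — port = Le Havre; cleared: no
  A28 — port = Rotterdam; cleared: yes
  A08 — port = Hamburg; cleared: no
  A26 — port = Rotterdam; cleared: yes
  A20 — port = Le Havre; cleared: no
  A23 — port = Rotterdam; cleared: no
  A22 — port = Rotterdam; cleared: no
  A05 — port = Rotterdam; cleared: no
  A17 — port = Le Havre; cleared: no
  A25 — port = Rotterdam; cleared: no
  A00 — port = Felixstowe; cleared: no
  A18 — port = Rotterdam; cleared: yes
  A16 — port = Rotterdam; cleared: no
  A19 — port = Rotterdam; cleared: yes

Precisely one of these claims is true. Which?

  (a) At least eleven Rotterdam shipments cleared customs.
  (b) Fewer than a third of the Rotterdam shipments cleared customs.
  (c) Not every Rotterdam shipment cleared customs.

|A| = 19, |A ∩ B| = 8, |A ∖ B| = 11.
(a) requires |A ∩ B| ≥ 11: false.
(b) requires |A ∩ B| / |A| < 1/3: false.
(c) requires A ⊄ B (|A ∖ B| ≥ 1): true.

(c)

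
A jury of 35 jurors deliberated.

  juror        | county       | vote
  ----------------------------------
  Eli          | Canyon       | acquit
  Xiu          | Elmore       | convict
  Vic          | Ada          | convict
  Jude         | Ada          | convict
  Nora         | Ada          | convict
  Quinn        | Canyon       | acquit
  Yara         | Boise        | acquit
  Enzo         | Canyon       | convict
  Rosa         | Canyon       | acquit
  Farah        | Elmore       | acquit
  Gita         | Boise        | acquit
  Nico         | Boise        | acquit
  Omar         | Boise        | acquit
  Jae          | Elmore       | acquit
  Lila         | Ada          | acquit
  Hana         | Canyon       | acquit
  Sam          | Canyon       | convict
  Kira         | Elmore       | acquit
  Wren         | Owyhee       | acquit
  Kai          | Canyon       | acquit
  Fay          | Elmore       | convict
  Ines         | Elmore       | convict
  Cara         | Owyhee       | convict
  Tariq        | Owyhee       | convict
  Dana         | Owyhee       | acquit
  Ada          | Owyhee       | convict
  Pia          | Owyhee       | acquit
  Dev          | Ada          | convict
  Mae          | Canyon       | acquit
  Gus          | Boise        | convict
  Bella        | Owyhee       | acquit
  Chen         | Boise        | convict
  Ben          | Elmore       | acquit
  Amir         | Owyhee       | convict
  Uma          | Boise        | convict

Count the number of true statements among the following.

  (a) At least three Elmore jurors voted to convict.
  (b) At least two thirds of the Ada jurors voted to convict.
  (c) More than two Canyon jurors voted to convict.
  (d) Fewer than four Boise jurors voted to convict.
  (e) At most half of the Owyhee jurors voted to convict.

(a) Elmore: |A| = 7, |A ∩ B| = 3; needs |A ∩ B| ≥ 3 — true.
(b) Ada: |A| = 5, |A ∩ B| = 4; needs |A ∩ B| / |A| ≥ 2/3 — true.
(c) Canyon: |A| = 8, |A ∩ B| = 2; needs |A ∩ B| > 2 — false.
(d) Boise: |A| = 7, |A ∩ B| = 3; needs |A ∩ B| < 4 — true.
(e) Owyhee: |A| = 8, |A ∩ B| = 4; needs |A ∩ B| ≤ |A ∖ B| — true.

4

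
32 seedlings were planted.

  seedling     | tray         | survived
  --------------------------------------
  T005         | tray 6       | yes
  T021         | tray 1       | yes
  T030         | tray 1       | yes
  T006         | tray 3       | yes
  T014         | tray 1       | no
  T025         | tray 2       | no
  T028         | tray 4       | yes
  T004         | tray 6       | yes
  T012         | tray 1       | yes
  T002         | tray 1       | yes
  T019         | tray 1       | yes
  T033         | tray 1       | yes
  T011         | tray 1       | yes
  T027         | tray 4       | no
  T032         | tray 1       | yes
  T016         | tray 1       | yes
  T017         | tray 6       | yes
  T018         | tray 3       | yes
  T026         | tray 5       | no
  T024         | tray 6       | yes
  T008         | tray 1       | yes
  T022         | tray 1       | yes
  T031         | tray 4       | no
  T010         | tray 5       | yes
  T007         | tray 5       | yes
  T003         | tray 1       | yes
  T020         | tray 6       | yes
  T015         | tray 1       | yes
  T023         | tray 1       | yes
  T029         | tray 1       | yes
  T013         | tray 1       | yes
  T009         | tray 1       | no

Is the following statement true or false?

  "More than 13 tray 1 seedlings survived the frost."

True

The determiner here denotes the relation: |A ∩ B| > 13.
|A| = 18, |A ∩ B| = 16, |A ∖ B| = 2.
|A ∩ B| = 16, so the statement is true.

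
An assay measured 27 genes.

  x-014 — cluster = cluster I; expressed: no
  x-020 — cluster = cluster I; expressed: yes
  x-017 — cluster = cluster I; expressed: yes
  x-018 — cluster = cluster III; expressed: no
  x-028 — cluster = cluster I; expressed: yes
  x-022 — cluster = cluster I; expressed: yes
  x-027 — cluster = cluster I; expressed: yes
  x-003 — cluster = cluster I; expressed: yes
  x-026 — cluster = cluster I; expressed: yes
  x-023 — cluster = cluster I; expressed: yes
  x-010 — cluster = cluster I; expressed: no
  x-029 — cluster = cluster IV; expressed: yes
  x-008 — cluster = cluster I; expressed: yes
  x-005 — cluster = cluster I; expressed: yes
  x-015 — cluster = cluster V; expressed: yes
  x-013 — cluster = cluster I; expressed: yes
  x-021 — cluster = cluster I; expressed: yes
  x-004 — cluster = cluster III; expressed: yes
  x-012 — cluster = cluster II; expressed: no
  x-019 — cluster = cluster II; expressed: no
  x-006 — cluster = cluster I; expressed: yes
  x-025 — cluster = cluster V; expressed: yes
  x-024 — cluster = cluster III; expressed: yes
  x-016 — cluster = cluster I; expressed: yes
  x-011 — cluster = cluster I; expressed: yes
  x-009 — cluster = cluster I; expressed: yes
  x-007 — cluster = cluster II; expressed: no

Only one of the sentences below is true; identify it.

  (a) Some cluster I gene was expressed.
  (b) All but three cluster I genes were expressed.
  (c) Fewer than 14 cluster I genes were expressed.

|A| = 18, |A ∩ B| = 16, |A ∖ B| = 2.
(a) requires A ∩ B ≠ ∅ (|A ∩ B| ≥ 1): true.
(b) requires |A ∖ B| = 3: false.
(c) requires |A ∩ B| < 14: false.

(a)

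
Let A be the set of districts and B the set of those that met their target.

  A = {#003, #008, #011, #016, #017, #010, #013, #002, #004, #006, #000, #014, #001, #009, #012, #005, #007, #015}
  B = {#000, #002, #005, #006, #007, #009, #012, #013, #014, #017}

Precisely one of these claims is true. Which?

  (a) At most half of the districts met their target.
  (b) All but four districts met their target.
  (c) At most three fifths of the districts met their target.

|A| = 18, |A ∩ B| = 10, |A ∖ B| = 8.
(a) requires |A ∩ B| ≤ |A ∖ B|: false.
(b) requires |A ∖ B| = 4: false.
(c) requires |A ∩ B| / |A| ≤ 3/5: true.

(c)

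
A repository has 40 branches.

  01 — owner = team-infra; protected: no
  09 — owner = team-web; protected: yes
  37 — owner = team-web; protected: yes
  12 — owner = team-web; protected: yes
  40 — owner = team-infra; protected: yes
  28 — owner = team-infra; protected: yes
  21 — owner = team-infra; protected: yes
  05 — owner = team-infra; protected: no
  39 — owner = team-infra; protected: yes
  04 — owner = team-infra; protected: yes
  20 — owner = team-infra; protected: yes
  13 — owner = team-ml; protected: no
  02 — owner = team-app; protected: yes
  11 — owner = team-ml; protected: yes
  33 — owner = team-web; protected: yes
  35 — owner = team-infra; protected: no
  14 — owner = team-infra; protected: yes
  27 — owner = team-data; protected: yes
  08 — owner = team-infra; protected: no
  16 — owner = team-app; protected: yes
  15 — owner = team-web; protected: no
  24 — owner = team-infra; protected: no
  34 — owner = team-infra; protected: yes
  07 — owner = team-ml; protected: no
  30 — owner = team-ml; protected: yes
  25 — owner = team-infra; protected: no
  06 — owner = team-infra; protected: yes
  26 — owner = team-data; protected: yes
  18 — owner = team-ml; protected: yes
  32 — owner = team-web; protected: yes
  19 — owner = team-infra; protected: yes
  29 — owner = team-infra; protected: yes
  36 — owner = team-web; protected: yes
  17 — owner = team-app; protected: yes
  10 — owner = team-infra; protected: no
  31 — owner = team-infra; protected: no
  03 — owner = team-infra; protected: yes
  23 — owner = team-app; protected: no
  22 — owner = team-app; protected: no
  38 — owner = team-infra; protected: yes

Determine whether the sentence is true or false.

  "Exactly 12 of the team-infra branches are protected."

The determiner here denotes the relation: |A ∩ B| = 12.
|A| = 21, |A ∩ B| = 13, |A ∖ B| = 8.
|A ∩ B| = 13, so the statement is false.

False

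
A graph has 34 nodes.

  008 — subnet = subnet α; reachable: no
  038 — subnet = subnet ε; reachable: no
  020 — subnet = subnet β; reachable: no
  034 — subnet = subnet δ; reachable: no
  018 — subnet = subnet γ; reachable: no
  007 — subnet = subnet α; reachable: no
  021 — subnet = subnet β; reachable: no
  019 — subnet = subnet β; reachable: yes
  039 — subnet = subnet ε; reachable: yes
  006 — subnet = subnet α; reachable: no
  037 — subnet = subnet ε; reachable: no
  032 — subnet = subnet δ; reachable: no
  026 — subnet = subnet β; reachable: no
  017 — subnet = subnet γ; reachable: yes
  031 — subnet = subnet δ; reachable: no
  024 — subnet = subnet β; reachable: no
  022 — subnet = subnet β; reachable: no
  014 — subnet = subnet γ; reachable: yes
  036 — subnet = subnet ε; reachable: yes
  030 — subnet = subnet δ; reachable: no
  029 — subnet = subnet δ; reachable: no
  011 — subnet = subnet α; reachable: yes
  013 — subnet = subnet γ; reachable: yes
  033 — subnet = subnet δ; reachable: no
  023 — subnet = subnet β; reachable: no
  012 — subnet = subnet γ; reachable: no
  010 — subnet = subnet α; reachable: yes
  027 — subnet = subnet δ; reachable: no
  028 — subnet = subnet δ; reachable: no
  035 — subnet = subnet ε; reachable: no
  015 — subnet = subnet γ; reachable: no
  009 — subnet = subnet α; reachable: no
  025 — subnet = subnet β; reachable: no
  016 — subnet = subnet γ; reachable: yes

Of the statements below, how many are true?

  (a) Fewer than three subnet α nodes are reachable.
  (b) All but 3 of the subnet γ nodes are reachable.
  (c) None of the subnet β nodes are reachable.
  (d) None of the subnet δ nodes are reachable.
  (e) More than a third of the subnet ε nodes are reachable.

4

(a) subnet α: |A| = 6, |A ∩ B| = 2; needs |A ∩ B| < 3 — true.
(b) subnet γ: |A| = 7, |A ∩ B| = 4; needs |A ∖ B| = 3 — true.
(c) subnet β: |A| = 8, |A ∩ B| = 1; needs A ∩ B = ∅ (|A ∩ B| = 0) — false.
(d) subnet δ: |A| = 8, |A ∩ B| = 0; needs A ∩ B = ∅ (|A ∩ B| = 0) — true.
(e) subnet ε: |A| = 5, |A ∩ B| = 2; needs |A ∩ B| / |A| > 1/3 — true.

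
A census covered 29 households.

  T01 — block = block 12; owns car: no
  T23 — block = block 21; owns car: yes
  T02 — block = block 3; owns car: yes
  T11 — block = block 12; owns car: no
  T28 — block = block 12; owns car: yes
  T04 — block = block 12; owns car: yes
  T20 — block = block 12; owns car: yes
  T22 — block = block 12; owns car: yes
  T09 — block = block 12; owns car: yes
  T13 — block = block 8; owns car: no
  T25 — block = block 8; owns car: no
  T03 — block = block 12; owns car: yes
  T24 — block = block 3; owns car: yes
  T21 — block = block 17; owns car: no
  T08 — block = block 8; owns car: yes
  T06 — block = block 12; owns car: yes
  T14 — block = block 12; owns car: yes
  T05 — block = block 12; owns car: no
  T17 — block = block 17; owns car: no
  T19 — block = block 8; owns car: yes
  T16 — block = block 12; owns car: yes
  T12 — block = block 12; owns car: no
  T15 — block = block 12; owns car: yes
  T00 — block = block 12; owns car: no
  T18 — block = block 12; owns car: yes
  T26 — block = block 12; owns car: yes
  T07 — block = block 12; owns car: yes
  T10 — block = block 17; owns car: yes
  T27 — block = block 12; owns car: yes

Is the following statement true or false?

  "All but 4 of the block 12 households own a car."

The determiner here denotes the relation: |A ∖ B| = 4.
|A| = 19, |A ∩ B| = 14, |A ∖ B| = 5.
|A ∖ B| = 5, so the statement is false.

False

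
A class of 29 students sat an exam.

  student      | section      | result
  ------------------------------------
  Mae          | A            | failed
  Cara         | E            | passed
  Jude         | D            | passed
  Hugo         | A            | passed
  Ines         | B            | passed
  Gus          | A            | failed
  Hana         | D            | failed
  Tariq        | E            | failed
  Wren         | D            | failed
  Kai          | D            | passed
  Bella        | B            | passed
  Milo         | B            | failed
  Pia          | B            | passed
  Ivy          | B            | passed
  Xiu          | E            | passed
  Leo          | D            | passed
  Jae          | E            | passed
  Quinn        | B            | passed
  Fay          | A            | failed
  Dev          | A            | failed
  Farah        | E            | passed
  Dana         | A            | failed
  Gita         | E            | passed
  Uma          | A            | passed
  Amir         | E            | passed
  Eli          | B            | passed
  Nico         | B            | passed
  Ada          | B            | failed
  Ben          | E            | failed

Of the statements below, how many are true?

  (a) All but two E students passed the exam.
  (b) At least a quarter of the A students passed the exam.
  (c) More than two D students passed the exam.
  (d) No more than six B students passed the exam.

(a) E: |A| = 8, |A ∩ B| = 6; needs |A ∖ B| = 2 — true.
(b) A: |A| = 7, |A ∩ B| = 2; needs |A ∩ B| / |A| ≥ 1/4 — true.
(c) D: |A| = 5, |A ∩ B| = 3; needs |A ∩ B| > 2 — true.
(d) B: |A| = 9, |A ∩ B| = 7; needs |A ∩ B| ≤ 6 — false.

3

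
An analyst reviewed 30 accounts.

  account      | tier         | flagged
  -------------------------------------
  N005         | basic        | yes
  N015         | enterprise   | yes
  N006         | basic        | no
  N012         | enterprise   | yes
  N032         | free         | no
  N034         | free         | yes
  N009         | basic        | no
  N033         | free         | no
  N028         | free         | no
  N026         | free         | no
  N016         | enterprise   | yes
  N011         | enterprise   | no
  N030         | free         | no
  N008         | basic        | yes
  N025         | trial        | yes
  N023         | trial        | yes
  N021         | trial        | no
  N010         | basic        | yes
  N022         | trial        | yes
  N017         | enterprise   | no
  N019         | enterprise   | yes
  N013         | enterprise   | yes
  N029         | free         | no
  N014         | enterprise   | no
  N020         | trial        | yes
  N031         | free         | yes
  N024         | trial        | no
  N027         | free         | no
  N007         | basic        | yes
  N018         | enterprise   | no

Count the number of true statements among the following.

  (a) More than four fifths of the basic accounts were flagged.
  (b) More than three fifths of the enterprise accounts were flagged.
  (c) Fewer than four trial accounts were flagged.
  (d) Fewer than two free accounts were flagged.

(a) basic: |A| = 6, |A ∩ B| = 4; needs |A ∩ B| / |A| > 4/5 — false.
(b) enterprise: |A| = 9, |A ∩ B| = 5; needs |A ∩ B| / |A| > 3/5 — false.
(c) trial: |A| = 6, |A ∩ B| = 4; needs |A ∩ B| < 4 — false.
(d) free: |A| = 9, |A ∩ B| = 2; needs |A ∩ B| < 2 — false.

0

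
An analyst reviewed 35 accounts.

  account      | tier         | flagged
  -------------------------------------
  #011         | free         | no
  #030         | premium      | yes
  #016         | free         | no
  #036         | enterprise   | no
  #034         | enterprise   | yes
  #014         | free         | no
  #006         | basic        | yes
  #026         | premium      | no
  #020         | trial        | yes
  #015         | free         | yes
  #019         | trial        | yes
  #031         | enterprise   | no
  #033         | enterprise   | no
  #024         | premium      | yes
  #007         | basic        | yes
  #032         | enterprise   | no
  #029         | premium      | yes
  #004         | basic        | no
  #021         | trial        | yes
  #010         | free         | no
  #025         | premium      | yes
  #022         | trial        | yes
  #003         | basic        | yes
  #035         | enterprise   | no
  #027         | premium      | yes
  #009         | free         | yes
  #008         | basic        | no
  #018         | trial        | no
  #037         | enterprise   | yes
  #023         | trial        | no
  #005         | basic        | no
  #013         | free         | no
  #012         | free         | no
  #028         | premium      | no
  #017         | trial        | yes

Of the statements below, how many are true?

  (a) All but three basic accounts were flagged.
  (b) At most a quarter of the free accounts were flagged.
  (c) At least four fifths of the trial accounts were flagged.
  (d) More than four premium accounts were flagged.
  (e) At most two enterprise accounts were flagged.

(a) basic: |A| = 6, |A ∩ B| = 3; needs |A ∖ B| = 3 — true.
(b) free: |A| = 8, |A ∩ B| = 2; needs |A ∩ B| / |A| ≤ 1/4 — true.
(c) trial: |A| = 7, |A ∩ B| = 5; needs |A ∩ B| / |A| ≥ 4/5 — false.
(d) premium: |A| = 7, |A ∩ B| = 5; needs |A ∩ B| > 4 — true.
(e) enterprise: |A| = 7, |A ∩ B| = 2; needs |A ∩ B| ≤ 2 — true.

4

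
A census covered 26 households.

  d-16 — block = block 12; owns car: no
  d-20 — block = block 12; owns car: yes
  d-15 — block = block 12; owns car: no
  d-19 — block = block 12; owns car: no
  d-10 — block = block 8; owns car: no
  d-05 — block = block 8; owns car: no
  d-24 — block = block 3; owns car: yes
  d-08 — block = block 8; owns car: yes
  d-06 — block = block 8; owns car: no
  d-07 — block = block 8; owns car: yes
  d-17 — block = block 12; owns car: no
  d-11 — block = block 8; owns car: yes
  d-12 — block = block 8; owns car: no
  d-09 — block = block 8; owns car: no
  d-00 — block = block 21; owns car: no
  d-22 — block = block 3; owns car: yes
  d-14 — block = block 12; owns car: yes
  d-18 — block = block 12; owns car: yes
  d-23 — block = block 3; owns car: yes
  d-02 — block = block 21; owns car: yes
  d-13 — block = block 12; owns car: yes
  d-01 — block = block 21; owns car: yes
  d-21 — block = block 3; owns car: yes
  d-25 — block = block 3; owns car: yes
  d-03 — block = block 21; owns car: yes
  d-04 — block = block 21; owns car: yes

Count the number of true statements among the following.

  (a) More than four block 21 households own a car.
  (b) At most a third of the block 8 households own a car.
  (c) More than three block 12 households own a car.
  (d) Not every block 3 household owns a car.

1

(a) block 21: |A| = 5, |A ∩ B| = 4; needs |A ∩ B| > 4 — false.
(b) block 8: |A| = 8, |A ∩ B| = 3; needs |A ∩ B| / |A| ≤ 1/3 — false.
(c) block 12: |A| = 8, |A ∩ B| = 4; needs |A ∩ B| > 3 — true.
(d) block 3: |A| = 5, |A ∩ B| = 5; needs A ⊄ B (|A ∖ B| ≥ 1) — false.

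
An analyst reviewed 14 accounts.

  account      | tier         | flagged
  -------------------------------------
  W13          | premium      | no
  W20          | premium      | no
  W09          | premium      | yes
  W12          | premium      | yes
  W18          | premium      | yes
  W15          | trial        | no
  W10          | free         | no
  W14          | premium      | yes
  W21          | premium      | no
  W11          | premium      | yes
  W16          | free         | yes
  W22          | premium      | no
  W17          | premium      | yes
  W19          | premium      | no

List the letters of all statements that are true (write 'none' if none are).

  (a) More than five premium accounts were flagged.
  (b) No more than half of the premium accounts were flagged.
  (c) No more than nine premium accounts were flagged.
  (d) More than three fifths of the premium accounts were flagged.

|A| = 11, |A ∩ B| = 6, |A ∖ B| = 5.
(a) |A ∩ B| > 5: holds.
(b) |A ∩ B| ≤ |A ∖ B|: fails.
(c) |A ∩ B| ≤ 9: holds.
(d) |A ∩ B| / |A| > 3/5: fails.

(a), (c)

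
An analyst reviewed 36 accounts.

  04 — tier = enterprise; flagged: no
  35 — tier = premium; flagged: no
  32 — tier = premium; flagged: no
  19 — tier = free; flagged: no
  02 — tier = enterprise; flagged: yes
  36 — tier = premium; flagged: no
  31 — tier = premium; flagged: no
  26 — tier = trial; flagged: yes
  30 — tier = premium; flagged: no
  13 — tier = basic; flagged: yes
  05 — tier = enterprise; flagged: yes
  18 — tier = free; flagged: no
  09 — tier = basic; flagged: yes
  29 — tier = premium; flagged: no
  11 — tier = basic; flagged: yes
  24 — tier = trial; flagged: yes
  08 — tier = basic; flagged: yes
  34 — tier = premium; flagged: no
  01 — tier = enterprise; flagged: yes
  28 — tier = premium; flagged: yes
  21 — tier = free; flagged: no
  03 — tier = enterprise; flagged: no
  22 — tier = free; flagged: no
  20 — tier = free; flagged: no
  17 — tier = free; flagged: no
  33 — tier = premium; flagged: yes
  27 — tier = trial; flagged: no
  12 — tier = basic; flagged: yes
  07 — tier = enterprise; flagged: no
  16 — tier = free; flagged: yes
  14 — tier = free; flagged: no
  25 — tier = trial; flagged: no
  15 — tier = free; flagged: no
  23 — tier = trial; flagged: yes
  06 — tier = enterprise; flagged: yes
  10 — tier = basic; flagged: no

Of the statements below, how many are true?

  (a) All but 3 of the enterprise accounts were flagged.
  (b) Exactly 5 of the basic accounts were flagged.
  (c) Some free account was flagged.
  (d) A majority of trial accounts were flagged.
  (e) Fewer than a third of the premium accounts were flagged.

(a) enterprise: |A| = 7, |A ∩ B| = 4; needs |A ∖ B| = 3 — true.
(b) basic: |A| = 6, |A ∩ B| = 5; needs |A ∩ B| = 5 — true.
(c) free: |A| = 9, |A ∩ B| = 1; needs A ∩ B ≠ ∅ (|A ∩ B| ≥ 1) — true.
(d) trial: |A| = 5, |A ∩ B| = 3; needs |A ∩ B| > |A ∖ B| — true.
(e) premium: |A| = 9, |A ∩ B| = 2; needs |A ∩ B| / |A| < 1/3 — true.

5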